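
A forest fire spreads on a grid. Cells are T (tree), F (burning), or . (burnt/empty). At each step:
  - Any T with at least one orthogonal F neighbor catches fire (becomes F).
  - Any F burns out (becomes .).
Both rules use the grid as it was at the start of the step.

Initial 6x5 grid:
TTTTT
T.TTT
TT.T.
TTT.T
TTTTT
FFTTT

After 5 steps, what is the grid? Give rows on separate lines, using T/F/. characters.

Step 1: 3 trees catch fire, 2 burn out
  TTTTT
  T.TTT
  TT.T.
  TTT.T
  FFTTT
  ..FTT
Step 2: 4 trees catch fire, 3 burn out
  TTTTT
  T.TTT
  TT.T.
  FFT.T
  ..FTT
  ...FT
Step 3: 5 trees catch fire, 4 burn out
  TTTTT
  T.TTT
  FF.T.
  ..F.T
  ...FT
  ....F
Step 4: 2 trees catch fire, 5 burn out
  TTTTT
  F.TTT
  ...T.
  ....T
  ....F
  .....
Step 5: 2 trees catch fire, 2 burn out
  FTTTT
  ..TTT
  ...T.
  ....F
  .....
  .....

FTTTT
..TTT
...T.
....F
.....
.....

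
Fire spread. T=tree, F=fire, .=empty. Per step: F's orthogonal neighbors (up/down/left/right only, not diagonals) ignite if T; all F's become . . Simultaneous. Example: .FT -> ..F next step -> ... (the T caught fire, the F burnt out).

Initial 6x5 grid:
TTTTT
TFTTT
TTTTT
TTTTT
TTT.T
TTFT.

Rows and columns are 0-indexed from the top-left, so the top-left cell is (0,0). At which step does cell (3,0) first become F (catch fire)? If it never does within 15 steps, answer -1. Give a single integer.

Step 1: cell (3,0)='T' (+7 fires, +2 burnt)
Step 2: cell (3,0)='T' (+9 fires, +7 burnt)
Step 3: cell (3,0)='F' (+6 fires, +9 burnt)
  -> target ignites at step 3
Step 4: cell (3,0)='.' (+3 fires, +6 burnt)
Step 5: cell (3,0)='.' (+1 fires, +3 burnt)
Step 6: cell (3,0)='.' (+0 fires, +1 burnt)
  fire out at step 6

3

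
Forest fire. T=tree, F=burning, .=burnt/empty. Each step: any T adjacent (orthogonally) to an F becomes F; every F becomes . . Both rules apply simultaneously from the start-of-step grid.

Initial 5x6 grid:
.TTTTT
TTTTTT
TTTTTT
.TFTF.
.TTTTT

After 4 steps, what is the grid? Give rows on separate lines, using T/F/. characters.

Step 1: 6 trees catch fire, 2 burn out
  .TTTTT
  TTTTTT
  TTFTFT
  .F.F..
  .TFTFT
Step 2: 8 trees catch fire, 6 burn out
  .TTTTT
  TTFTFT
  TF.F.F
  ......
  .F.F.F
Step 3: 6 trees catch fire, 8 burn out
  .TFTFT
  TF.F.F
  F.....
  ......
  ......
Step 4: 4 trees catch fire, 6 burn out
  .F.F.F
  F.....
  ......
  ......
  ......

.F.F.F
F.....
......
......
......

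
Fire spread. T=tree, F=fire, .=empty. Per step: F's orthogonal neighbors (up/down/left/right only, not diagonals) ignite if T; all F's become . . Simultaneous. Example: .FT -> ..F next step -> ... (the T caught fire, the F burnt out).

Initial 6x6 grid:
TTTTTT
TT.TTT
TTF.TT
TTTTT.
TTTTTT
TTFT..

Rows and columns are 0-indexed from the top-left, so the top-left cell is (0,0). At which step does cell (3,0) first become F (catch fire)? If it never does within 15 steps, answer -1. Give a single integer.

Step 1: cell (3,0)='T' (+5 fires, +2 burnt)
Step 2: cell (3,0)='T' (+7 fires, +5 burnt)
Step 3: cell (3,0)='F' (+6 fires, +7 burnt)
  -> target ignites at step 3
Step 4: cell (3,0)='.' (+4 fires, +6 burnt)
Step 5: cell (3,0)='.' (+3 fires, +4 burnt)
Step 6: cell (3,0)='.' (+3 fires, +3 burnt)
Step 7: cell (3,0)='.' (+1 fires, +3 burnt)
Step 8: cell (3,0)='.' (+0 fires, +1 burnt)
  fire out at step 8

3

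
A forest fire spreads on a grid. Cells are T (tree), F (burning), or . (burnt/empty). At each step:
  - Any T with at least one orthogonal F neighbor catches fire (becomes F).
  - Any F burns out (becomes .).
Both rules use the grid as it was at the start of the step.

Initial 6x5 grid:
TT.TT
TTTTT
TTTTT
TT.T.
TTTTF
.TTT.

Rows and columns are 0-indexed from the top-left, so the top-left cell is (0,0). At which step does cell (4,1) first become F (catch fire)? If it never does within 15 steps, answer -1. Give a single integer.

Step 1: cell (4,1)='T' (+1 fires, +1 burnt)
Step 2: cell (4,1)='T' (+3 fires, +1 burnt)
Step 3: cell (4,1)='F' (+3 fires, +3 burnt)
  -> target ignites at step 3
Step 4: cell (4,1)='.' (+6 fires, +3 burnt)
Step 5: cell (4,1)='.' (+5 fires, +6 burnt)
Step 6: cell (4,1)='.' (+3 fires, +5 burnt)
Step 7: cell (4,1)='.' (+2 fires, +3 burnt)
Step 8: cell (4,1)='.' (+1 fires, +2 burnt)
Step 9: cell (4,1)='.' (+0 fires, +1 burnt)
  fire out at step 9

3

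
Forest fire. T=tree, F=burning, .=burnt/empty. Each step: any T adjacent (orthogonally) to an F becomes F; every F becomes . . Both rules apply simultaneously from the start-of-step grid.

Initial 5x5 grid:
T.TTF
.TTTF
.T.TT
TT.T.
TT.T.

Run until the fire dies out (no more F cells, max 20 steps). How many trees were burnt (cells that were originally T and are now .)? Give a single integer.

Answer: 14

Derivation:
Step 1: +3 fires, +2 burnt (F count now 3)
Step 2: +3 fires, +3 burnt (F count now 3)
Step 3: +2 fires, +3 burnt (F count now 2)
Step 4: +2 fires, +2 burnt (F count now 2)
Step 5: +1 fires, +2 burnt (F count now 1)
Step 6: +2 fires, +1 burnt (F count now 2)
Step 7: +1 fires, +2 burnt (F count now 1)
Step 8: +0 fires, +1 burnt (F count now 0)
Fire out after step 8
Initially T: 15, now '.': 24
Total burnt (originally-T cells now '.'): 14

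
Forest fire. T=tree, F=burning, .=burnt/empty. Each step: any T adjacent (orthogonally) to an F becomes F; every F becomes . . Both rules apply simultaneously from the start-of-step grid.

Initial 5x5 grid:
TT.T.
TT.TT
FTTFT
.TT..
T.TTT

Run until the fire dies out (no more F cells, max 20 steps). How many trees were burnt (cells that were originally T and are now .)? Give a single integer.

Answer: 15

Derivation:
Step 1: +5 fires, +2 burnt (F count now 5)
Step 2: +6 fires, +5 burnt (F count now 6)
Step 3: +2 fires, +6 burnt (F count now 2)
Step 4: +1 fires, +2 burnt (F count now 1)
Step 5: +1 fires, +1 burnt (F count now 1)
Step 6: +0 fires, +1 burnt (F count now 0)
Fire out after step 6
Initially T: 16, now '.': 24
Total burnt (originally-T cells now '.'): 15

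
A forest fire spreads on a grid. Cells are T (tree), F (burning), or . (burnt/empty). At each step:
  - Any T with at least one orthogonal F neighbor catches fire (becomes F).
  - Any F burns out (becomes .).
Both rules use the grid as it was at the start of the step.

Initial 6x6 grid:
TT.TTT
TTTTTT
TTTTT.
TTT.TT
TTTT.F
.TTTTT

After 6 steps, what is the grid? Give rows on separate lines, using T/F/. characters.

Step 1: 2 trees catch fire, 1 burn out
  TT.TTT
  TTTTTT
  TTTTT.
  TTT.TF
  TTTT..
  .TTTTF
Step 2: 2 trees catch fire, 2 burn out
  TT.TTT
  TTTTTT
  TTTTT.
  TTT.F.
  TTTT..
  .TTTF.
Step 3: 2 trees catch fire, 2 burn out
  TT.TTT
  TTTTTT
  TTTTF.
  TTT...
  TTTT..
  .TTF..
Step 4: 4 trees catch fire, 2 burn out
  TT.TTT
  TTTTFT
  TTTF..
  TTT...
  TTTF..
  .TF...
Step 5: 6 trees catch fire, 4 burn out
  TT.TFT
  TTTF.F
  TTF...
  TTT...
  TTF...
  .F....
Step 6: 6 trees catch fire, 6 burn out
  TT.F.F
  TTF...
  TF....
  TTF...
  TF....
  ......

TT.F.F
TTF...
TF....
TTF...
TF....
......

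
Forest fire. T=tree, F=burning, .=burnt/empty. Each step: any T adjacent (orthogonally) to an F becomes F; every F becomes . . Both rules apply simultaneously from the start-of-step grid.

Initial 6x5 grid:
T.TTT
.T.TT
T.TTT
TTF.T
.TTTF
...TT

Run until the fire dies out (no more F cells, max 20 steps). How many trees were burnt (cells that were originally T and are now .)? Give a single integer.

Step 1: +6 fires, +2 burnt (F count now 6)
Step 2: +5 fires, +6 burnt (F count now 5)
Step 3: +3 fires, +5 burnt (F count now 3)
Step 4: +2 fires, +3 burnt (F count now 2)
Step 5: +1 fires, +2 burnt (F count now 1)
Step 6: +0 fires, +1 burnt (F count now 0)
Fire out after step 6
Initially T: 19, now '.': 28
Total burnt (originally-T cells now '.'): 17

Answer: 17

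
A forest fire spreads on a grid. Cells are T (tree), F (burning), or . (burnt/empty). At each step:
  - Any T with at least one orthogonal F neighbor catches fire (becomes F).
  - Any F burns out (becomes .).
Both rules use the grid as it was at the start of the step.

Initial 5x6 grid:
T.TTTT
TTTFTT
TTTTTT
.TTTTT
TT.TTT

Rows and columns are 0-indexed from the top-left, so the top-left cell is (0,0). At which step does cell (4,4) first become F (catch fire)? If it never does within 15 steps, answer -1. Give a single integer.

Step 1: cell (4,4)='T' (+4 fires, +1 burnt)
Step 2: cell (4,4)='T' (+7 fires, +4 burnt)
Step 3: cell (4,4)='T' (+7 fires, +7 burnt)
Step 4: cell (4,4)='F' (+5 fires, +7 burnt)
  -> target ignites at step 4
Step 5: cell (4,4)='.' (+2 fires, +5 burnt)
Step 6: cell (4,4)='.' (+1 fires, +2 burnt)
Step 7: cell (4,4)='.' (+0 fires, +1 burnt)
  fire out at step 7

4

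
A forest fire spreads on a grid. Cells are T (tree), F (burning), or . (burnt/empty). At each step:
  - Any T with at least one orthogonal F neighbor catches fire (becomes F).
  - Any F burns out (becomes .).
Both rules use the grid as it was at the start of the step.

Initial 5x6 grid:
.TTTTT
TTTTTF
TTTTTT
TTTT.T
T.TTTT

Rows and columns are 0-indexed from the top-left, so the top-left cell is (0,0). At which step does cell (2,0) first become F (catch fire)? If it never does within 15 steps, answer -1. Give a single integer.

Step 1: cell (2,0)='T' (+3 fires, +1 burnt)
Step 2: cell (2,0)='T' (+4 fires, +3 burnt)
Step 3: cell (2,0)='T' (+4 fires, +4 burnt)
Step 4: cell (2,0)='T' (+5 fires, +4 burnt)
Step 5: cell (2,0)='T' (+5 fires, +5 burnt)
Step 6: cell (2,0)='F' (+3 fires, +5 burnt)
  -> target ignites at step 6
Step 7: cell (2,0)='.' (+1 fires, +3 burnt)
Step 8: cell (2,0)='.' (+1 fires, +1 burnt)
Step 9: cell (2,0)='.' (+0 fires, +1 burnt)
  fire out at step 9

6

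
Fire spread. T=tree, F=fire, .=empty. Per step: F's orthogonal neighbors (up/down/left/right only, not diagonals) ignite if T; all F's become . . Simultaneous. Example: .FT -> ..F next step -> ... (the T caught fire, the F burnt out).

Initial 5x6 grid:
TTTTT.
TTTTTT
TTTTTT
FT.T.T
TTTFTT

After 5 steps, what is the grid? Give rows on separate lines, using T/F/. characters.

Step 1: 6 trees catch fire, 2 burn out
  TTTTT.
  TTTTTT
  FTTTTT
  .F.F.T
  FTF.FT
Step 2: 5 trees catch fire, 6 burn out
  TTTTT.
  FTTTTT
  .FTFTT
  .....T
  .F...F
Step 3: 6 trees catch fire, 5 burn out
  FTTTT.
  .FTFTT
  ..F.FT
  .....F
  ......
Step 4: 5 trees catch fire, 6 burn out
  .FTFT.
  ..F.FT
  .....F
  ......
  ......
Step 5: 3 trees catch fire, 5 burn out
  ..F.F.
  .....F
  ......
  ......
  ......

..F.F.
.....F
......
......
......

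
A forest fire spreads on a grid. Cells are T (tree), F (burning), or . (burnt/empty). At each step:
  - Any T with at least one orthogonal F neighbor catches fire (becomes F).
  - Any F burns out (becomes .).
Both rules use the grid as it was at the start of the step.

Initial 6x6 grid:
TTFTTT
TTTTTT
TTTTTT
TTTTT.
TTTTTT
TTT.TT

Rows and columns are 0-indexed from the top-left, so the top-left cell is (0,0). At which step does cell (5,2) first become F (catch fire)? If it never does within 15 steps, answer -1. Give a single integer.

Step 1: cell (5,2)='T' (+3 fires, +1 burnt)
Step 2: cell (5,2)='T' (+5 fires, +3 burnt)
Step 3: cell (5,2)='T' (+6 fires, +5 burnt)
Step 4: cell (5,2)='T' (+6 fires, +6 burnt)
Step 5: cell (5,2)='F' (+6 fires, +6 burnt)
  -> target ignites at step 5
Step 6: cell (5,2)='.' (+3 fires, +6 burnt)
Step 7: cell (5,2)='.' (+3 fires, +3 burnt)
Step 8: cell (5,2)='.' (+1 fires, +3 burnt)
Step 9: cell (5,2)='.' (+0 fires, +1 burnt)
  fire out at step 9

5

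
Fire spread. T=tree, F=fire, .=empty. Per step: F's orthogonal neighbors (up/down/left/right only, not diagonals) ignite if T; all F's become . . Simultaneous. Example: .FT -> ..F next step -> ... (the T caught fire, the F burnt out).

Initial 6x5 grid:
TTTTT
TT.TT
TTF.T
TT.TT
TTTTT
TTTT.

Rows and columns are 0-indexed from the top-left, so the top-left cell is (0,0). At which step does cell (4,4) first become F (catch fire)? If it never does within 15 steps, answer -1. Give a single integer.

Step 1: cell (4,4)='T' (+1 fires, +1 burnt)
Step 2: cell (4,4)='T' (+3 fires, +1 burnt)
Step 3: cell (4,4)='T' (+4 fires, +3 burnt)
Step 4: cell (4,4)='T' (+5 fires, +4 burnt)
Step 5: cell (4,4)='T' (+4 fires, +5 burnt)
Step 6: cell (4,4)='F' (+5 fires, +4 burnt)
  -> target ignites at step 6
Step 7: cell (4,4)='.' (+2 fires, +5 burnt)
Step 8: cell (4,4)='.' (+1 fires, +2 burnt)
Step 9: cell (4,4)='.' (+0 fires, +1 burnt)
  fire out at step 9

6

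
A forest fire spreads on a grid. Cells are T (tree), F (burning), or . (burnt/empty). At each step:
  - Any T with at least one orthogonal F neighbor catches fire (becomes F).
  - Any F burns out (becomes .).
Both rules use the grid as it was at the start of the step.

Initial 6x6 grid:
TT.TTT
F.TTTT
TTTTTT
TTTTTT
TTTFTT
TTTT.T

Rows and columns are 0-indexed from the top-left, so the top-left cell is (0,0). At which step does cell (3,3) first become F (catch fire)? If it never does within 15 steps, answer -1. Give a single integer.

Step 1: cell (3,3)='F' (+6 fires, +2 burnt)
  -> target ignites at step 1
Step 2: cell (3,3)='.' (+9 fires, +6 burnt)
Step 3: cell (3,3)='.' (+8 fires, +9 burnt)
Step 4: cell (3,3)='.' (+5 fires, +8 burnt)
Step 5: cell (3,3)='.' (+2 fires, +5 burnt)
Step 6: cell (3,3)='.' (+1 fires, +2 burnt)
Step 7: cell (3,3)='.' (+0 fires, +1 burnt)
  fire out at step 7

1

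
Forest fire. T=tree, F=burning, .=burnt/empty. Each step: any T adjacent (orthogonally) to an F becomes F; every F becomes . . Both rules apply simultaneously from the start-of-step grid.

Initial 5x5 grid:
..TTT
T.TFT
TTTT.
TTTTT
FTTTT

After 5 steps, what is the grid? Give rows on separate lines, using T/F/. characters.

Step 1: 6 trees catch fire, 2 burn out
  ..TFT
  T.F.F
  TTTF.
  FTTTT
  .FTTT
Step 2: 7 trees catch fire, 6 burn out
  ..F.F
  T....
  FTF..
  .FTFT
  ..FTT
Step 3: 5 trees catch fire, 7 burn out
  .....
  F....
  .F...
  ..F.F
  ...FT
Step 4: 1 trees catch fire, 5 burn out
  .....
  .....
  .....
  .....
  ....F
Step 5: 0 trees catch fire, 1 burn out
  .....
  .....
  .....
  .....
  .....

.....
.....
.....
.....
.....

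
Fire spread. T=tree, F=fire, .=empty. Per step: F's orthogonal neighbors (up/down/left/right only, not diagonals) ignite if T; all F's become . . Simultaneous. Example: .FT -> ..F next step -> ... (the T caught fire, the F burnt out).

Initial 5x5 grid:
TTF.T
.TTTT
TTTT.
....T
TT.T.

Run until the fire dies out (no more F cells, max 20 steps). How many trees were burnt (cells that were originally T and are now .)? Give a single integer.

Step 1: +2 fires, +1 burnt (F count now 2)
Step 2: +4 fires, +2 burnt (F count now 4)
Step 3: +3 fires, +4 burnt (F count now 3)
Step 4: +2 fires, +3 burnt (F count now 2)
Step 5: +0 fires, +2 burnt (F count now 0)
Fire out after step 5
Initially T: 15, now '.': 21
Total burnt (originally-T cells now '.'): 11

Answer: 11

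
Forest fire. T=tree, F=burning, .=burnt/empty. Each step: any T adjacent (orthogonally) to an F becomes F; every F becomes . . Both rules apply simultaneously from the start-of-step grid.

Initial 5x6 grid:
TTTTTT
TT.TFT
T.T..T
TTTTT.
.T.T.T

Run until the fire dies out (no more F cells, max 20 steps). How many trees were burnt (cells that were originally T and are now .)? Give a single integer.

Step 1: +3 fires, +1 burnt (F count now 3)
Step 2: +3 fires, +3 burnt (F count now 3)
Step 3: +1 fires, +3 burnt (F count now 1)
Step 4: +1 fires, +1 burnt (F count now 1)
Step 5: +2 fires, +1 burnt (F count now 2)
Step 6: +1 fires, +2 burnt (F count now 1)
Step 7: +1 fires, +1 burnt (F count now 1)
Step 8: +1 fires, +1 burnt (F count now 1)
Step 9: +1 fires, +1 burnt (F count now 1)
Step 10: +2 fires, +1 burnt (F count now 2)
Step 11: +2 fires, +2 burnt (F count now 2)
Step 12: +2 fires, +2 burnt (F count now 2)
Step 13: +0 fires, +2 burnt (F count now 0)
Fire out after step 13
Initially T: 21, now '.': 29
Total burnt (originally-T cells now '.'): 20

Answer: 20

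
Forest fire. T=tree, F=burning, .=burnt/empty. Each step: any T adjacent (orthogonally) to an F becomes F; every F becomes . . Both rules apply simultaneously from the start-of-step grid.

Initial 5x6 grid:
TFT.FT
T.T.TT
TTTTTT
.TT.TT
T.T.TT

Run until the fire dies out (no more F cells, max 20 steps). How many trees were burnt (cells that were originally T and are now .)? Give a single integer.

Answer: 20

Derivation:
Step 1: +4 fires, +2 burnt (F count now 4)
Step 2: +4 fires, +4 burnt (F count now 4)
Step 3: +5 fires, +4 burnt (F count now 5)
Step 4: +4 fires, +5 burnt (F count now 4)
Step 5: +3 fires, +4 burnt (F count now 3)
Step 6: +0 fires, +3 burnt (F count now 0)
Fire out after step 6
Initially T: 21, now '.': 29
Total burnt (originally-T cells now '.'): 20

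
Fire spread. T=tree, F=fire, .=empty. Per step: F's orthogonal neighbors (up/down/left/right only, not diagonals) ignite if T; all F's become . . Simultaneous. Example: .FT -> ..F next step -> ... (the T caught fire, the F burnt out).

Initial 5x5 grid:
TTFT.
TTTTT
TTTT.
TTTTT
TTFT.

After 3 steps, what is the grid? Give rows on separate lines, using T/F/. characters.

Step 1: 6 trees catch fire, 2 burn out
  TF.F.
  TTFTT
  TTTT.
  TTFTT
  TF.F.
Step 2: 7 trees catch fire, 6 burn out
  F....
  TF.FT
  TTFT.
  TF.FT
  F....
Step 3: 6 trees catch fire, 7 burn out
  .....
  F...F
  TF.F.
  F...F
  .....

.....
F...F
TF.F.
F...F
.....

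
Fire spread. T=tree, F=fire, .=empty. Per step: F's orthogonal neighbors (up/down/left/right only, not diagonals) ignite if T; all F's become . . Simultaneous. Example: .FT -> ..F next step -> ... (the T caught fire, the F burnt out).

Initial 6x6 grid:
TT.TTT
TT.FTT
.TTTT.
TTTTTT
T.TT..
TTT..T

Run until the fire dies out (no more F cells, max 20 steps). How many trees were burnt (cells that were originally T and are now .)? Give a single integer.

Step 1: +3 fires, +1 burnt (F count now 3)
Step 2: +5 fires, +3 burnt (F count now 5)
Step 3: +5 fires, +5 burnt (F count now 5)
Step 4: +4 fires, +5 burnt (F count now 4)
Step 5: +4 fires, +4 burnt (F count now 4)
Step 6: +3 fires, +4 burnt (F count now 3)
Step 7: +1 fires, +3 burnt (F count now 1)
Step 8: +0 fires, +1 burnt (F count now 0)
Fire out after step 8
Initially T: 26, now '.': 35
Total burnt (originally-T cells now '.'): 25

Answer: 25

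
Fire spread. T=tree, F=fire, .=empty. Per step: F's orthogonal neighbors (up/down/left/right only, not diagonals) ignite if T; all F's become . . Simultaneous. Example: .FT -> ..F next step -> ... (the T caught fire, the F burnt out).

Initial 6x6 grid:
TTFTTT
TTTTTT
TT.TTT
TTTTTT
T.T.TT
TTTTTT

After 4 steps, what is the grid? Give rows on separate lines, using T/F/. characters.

Step 1: 3 trees catch fire, 1 burn out
  TF.FTT
  TTFTTT
  TT.TTT
  TTTTTT
  T.T.TT
  TTTTTT
Step 2: 4 trees catch fire, 3 burn out
  F...FT
  TF.FTT
  TT.TTT
  TTTTTT
  T.T.TT
  TTTTTT
Step 3: 5 trees catch fire, 4 burn out
  .....F
  F...FT
  TF.FTT
  TTTTTT
  T.T.TT
  TTTTTT
Step 4: 5 trees catch fire, 5 burn out
  ......
  .....F
  F...FT
  TFTFTT
  T.T.TT
  TTTTTT

......
.....F
F...FT
TFTFTT
T.T.TT
TTTTTT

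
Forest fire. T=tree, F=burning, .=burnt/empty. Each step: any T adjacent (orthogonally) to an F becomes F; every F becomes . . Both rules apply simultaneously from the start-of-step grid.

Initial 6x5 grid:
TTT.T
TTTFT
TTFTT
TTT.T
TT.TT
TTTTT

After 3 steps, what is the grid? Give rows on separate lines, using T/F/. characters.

Step 1: 5 trees catch fire, 2 burn out
  TTT.T
  TTF.F
  TF.FT
  TTF.T
  TT.TT
  TTTTT
Step 2: 6 trees catch fire, 5 burn out
  TTF.F
  TF...
  F...F
  TF..T
  TT.TT
  TTTTT
Step 3: 5 trees catch fire, 6 burn out
  TF...
  F....
  .....
  F...F
  TF.TT
  TTTTT

TF...
F....
.....
F...F
TF.TT
TTTTT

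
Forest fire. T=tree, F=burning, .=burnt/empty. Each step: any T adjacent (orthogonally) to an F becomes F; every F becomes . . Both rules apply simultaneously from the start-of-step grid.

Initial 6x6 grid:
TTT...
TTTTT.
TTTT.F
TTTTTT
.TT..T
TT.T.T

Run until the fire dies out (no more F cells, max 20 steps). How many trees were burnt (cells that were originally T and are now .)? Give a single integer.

Step 1: +1 fires, +1 burnt (F count now 1)
Step 2: +2 fires, +1 burnt (F count now 2)
Step 3: +2 fires, +2 burnt (F count now 2)
Step 4: +2 fires, +2 burnt (F count now 2)
Step 5: +4 fires, +2 burnt (F count now 4)
Step 6: +5 fires, +4 burnt (F count now 5)
Step 7: +4 fires, +5 burnt (F count now 4)
Step 8: +3 fires, +4 burnt (F count now 3)
Step 9: +1 fires, +3 burnt (F count now 1)
Step 10: +0 fires, +1 burnt (F count now 0)
Fire out after step 10
Initially T: 25, now '.': 35
Total burnt (originally-T cells now '.'): 24

Answer: 24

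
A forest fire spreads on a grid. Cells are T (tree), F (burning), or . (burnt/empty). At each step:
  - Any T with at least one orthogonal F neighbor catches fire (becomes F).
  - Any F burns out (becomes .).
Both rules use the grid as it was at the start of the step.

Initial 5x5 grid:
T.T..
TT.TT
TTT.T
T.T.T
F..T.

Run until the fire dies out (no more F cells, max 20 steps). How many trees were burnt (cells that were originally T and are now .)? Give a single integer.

Answer: 8

Derivation:
Step 1: +1 fires, +1 burnt (F count now 1)
Step 2: +1 fires, +1 burnt (F count now 1)
Step 3: +2 fires, +1 burnt (F count now 2)
Step 4: +3 fires, +2 burnt (F count now 3)
Step 5: +1 fires, +3 burnt (F count now 1)
Step 6: +0 fires, +1 burnt (F count now 0)
Fire out after step 6
Initially T: 14, now '.': 19
Total burnt (originally-T cells now '.'): 8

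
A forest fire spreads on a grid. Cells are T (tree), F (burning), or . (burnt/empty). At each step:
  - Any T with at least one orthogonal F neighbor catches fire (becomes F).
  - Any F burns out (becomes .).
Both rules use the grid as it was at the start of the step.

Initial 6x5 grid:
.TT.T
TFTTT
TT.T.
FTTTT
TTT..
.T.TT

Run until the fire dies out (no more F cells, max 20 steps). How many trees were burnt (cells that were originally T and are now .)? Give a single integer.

Answer: 18

Derivation:
Step 1: +7 fires, +2 burnt (F count now 7)
Step 2: +4 fires, +7 burnt (F count now 4)
Step 3: +5 fires, +4 burnt (F count now 5)
Step 4: +2 fires, +5 burnt (F count now 2)
Step 5: +0 fires, +2 burnt (F count now 0)
Fire out after step 5
Initially T: 20, now '.': 28
Total burnt (originally-T cells now '.'): 18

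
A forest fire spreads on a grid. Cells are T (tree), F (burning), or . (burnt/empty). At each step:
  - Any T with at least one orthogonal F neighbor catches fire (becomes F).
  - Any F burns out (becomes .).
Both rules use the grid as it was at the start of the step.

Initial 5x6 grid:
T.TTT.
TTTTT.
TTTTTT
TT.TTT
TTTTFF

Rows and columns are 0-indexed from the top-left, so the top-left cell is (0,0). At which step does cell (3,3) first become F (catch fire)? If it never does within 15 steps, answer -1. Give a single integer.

Step 1: cell (3,3)='T' (+3 fires, +2 burnt)
Step 2: cell (3,3)='F' (+4 fires, +3 burnt)
  -> target ignites at step 2
Step 3: cell (3,3)='.' (+3 fires, +4 burnt)
Step 4: cell (3,3)='.' (+5 fires, +3 burnt)
Step 5: cell (3,3)='.' (+4 fires, +5 burnt)
Step 6: cell (3,3)='.' (+3 fires, +4 burnt)
Step 7: cell (3,3)='.' (+1 fires, +3 burnt)
Step 8: cell (3,3)='.' (+1 fires, +1 burnt)
Step 9: cell (3,3)='.' (+0 fires, +1 burnt)
  fire out at step 9

2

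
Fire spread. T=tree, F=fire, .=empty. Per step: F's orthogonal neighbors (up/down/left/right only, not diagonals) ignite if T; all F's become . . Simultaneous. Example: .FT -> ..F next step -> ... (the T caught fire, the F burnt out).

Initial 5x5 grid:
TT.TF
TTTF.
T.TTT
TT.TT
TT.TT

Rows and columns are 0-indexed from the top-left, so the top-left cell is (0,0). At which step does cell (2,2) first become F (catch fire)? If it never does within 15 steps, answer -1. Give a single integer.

Step 1: cell (2,2)='T' (+3 fires, +2 burnt)
Step 2: cell (2,2)='F' (+4 fires, +3 burnt)
  -> target ignites at step 2
Step 3: cell (2,2)='.' (+4 fires, +4 burnt)
Step 4: cell (2,2)='.' (+3 fires, +4 burnt)
Step 5: cell (2,2)='.' (+1 fires, +3 burnt)
Step 6: cell (2,2)='.' (+2 fires, +1 burnt)
Step 7: cell (2,2)='.' (+1 fires, +2 burnt)
Step 8: cell (2,2)='.' (+0 fires, +1 burnt)
  fire out at step 8

2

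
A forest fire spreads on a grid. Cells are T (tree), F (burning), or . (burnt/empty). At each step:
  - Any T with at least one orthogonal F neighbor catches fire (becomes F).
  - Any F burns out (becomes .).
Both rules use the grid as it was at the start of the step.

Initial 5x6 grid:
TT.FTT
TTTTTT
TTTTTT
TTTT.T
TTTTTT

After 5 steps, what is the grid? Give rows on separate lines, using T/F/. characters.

Step 1: 2 trees catch fire, 1 burn out
  TT..FT
  TTTFTT
  TTTTTT
  TTTT.T
  TTTTTT
Step 2: 4 trees catch fire, 2 burn out
  TT...F
  TTF.FT
  TTTFTT
  TTTT.T
  TTTTTT
Step 3: 5 trees catch fire, 4 burn out
  TT....
  TF...F
  TTF.FT
  TTTF.T
  TTTTTT
Step 4: 6 trees catch fire, 5 burn out
  TF....
  F.....
  TF...F
  TTF..T
  TTTFTT
Step 5: 6 trees catch fire, 6 burn out
  F.....
  ......
  F.....
  TF...F
  TTF.FT

F.....
......
F.....
TF...F
TTF.FT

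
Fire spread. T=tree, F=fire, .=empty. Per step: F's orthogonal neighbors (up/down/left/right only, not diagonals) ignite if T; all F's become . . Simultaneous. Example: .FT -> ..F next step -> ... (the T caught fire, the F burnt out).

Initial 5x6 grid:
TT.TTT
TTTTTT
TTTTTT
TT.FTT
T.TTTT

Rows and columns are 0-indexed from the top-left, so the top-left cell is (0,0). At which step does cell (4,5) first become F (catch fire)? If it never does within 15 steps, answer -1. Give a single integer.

Step 1: cell (4,5)='T' (+3 fires, +1 burnt)
Step 2: cell (4,5)='T' (+6 fires, +3 burnt)
Step 3: cell (4,5)='F' (+6 fires, +6 burnt)
  -> target ignites at step 3
Step 4: cell (4,5)='.' (+5 fires, +6 burnt)
Step 5: cell (4,5)='.' (+4 fires, +5 burnt)
Step 6: cell (4,5)='.' (+2 fires, +4 burnt)
Step 7: cell (4,5)='.' (+0 fires, +2 burnt)
  fire out at step 7

3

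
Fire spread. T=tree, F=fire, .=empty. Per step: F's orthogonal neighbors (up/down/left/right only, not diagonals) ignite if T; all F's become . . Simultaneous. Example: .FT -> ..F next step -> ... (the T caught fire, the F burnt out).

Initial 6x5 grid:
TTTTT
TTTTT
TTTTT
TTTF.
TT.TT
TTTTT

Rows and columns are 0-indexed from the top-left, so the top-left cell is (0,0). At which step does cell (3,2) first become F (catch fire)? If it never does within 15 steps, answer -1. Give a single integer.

Step 1: cell (3,2)='F' (+3 fires, +1 burnt)
  -> target ignites at step 1
Step 2: cell (3,2)='.' (+6 fires, +3 burnt)
Step 3: cell (3,2)='.' (+8 fires, +6 burnt)
Step 4: cell (3,2)='.' (+6 fires, +8 burnt)
Step 5: cell (3,2)='.' (+3 fires, +6 burnt)
Step 6: cell (3,2)='.' (+1 fires, +3 burnt)
Step 7: cell (3,2)='.' (+0 fires, +1 burnt)
  fire out at step 7

1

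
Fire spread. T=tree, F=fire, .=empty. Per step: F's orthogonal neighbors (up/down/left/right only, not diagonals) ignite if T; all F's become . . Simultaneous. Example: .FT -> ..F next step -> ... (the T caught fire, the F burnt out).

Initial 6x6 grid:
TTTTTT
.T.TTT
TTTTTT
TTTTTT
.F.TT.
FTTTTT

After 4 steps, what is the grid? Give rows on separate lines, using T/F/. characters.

Step 1: 2 trees catch fire, 2 burn out
  TTTTTT
  .T.TTT
  TTTTTT
  TFTTTT
  ...TT.
  .FTTTT
Step 2: 4 trees catch fire, 2 burn out
  TTTTTT
  .T.TTT
  TFTTTT
  F.FTTT
  ...TT.
  ..FTTT
Step 3: 5 trees catch fire, 4 burn out
  TTTTTT
  .F.TTT
  F.FTTT
  ...FTT
  ...TT.
  ...FTT
Step 4: 5 trees catch fire, 5 burn out
  TFTTTT
  ...TTT
  ...FTT
  ....FT
  ...FT.
  ....FT

TFTTTT
...TTT
...FTT
....FT
...FT.
....FT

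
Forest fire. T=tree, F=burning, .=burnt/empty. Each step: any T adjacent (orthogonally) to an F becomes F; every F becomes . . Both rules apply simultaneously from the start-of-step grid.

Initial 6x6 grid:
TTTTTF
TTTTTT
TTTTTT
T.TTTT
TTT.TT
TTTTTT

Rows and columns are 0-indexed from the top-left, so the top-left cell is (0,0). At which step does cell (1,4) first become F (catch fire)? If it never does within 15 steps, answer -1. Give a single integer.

Step 1: cell (1,4)='T' (+2 fires, +1 burnt)
Step 2: cell (1,4)='F' (+3 fires, +2 burnt)
  -> target ignites at step 2
Step 3: cell (1,4)='.' (+4 fires, +3 burnt)
Step 4: cell (1,4)='.' (+5 fires, +4 burnt)
Step 5: cell (1,4)='.' (+6 fires, +5 burnt)
Step 6: cell (1,4)='.' (+4 fires, +6 burnt)
Step 7: cell (1,4)='.' (+3 fires, +4 burnt)
Step 8: cell (1,4)='.' (+3 fires, +3 burnt)
Step 9: cell (1,4)='.' (+2 fires, +3 burnt)
Step 10: cell (1,4)='.' (+1 fires, +2 burnt)
Step 11: cell (1,4)='.' (+0 fires, +1 burnt)
  fire out at step 11

2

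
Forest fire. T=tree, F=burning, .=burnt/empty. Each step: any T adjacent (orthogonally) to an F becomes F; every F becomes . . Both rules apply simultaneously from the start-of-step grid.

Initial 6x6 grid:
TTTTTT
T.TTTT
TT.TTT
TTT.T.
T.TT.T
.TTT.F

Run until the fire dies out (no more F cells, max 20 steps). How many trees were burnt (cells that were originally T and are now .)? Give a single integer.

Answer: 1

Derivation:
Step 1: +1 fires, +1 burnt (F count now 1)
Step 2: +0 fires, +1 burnt (F count now 0)
Fire out after step 2
Initially T: 27, now '.': 10
Total burnt (originally-T cells now '.'): 1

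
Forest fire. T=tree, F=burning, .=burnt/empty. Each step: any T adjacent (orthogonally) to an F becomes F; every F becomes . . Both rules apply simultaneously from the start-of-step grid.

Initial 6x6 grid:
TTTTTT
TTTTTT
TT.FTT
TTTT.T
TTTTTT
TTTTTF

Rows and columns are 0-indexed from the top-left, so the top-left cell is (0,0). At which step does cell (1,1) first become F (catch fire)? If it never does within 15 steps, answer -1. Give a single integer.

Step 1: cell (1,1)='T' (+5 fires, +2 burnt)
Step 2: cell (1,1)='T' (+9 fires, +5 burnt)
Step 3: cell (1,1)='F' (+7 fires, +9 burnt)
  -> target ignites at step 3
Step 4: cell (1,1)='.' (+7 fires, +7 burnt)
Step 5: cell (1,1)='.' (+4 fires, +7 burnt)
Step 6: cell (1,1)='.' (+0 fires, +4 burnt)
  fire out at step 6

3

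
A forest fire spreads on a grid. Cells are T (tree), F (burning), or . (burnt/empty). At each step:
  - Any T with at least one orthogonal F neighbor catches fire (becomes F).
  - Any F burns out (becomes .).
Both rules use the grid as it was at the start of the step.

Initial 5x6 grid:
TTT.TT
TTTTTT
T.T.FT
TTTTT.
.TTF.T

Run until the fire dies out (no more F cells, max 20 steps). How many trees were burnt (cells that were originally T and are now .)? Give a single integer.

Step 1: +5 fires, +2 burnt (F count now 5)
Step 2: +5 fires, +5 burnt (F count now 5)
Step 3: +4 fires, +5 burnt (F count now 4)
Step 4: +3 fires, +4 burnt (F count now 3)
Step 5: +3 fires, +3 burnt (F count now 3)
Step 6: +1 fires, +3 burnt (F count now 1)
Step 7: +0 fires, +1 burnt (F count now 0)
Fire out after step 7
Initially T: 22, now '.': 29
Total burnt (originally-T cells now '.'): 21

Answer: 21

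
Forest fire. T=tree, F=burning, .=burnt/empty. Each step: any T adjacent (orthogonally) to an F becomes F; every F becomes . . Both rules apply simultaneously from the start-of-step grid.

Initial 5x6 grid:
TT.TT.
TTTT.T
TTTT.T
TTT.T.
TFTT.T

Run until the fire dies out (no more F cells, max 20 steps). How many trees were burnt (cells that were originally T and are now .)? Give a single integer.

Answer: 18

Derivation:
Step 1: +3 fires, +1 burnt (F count now 3)
Step 2: +4 fires, +3 burnt (F count now 4)
Step 3: +3 fires, +4 burnt (F count now 3)
Step 4: +4 fires, +3 burnt (F count now 4)
Step 5: +2 fires, +4 burnt (F count now 2)
Step 6: +1 fires, +2 burnt (F count now 1)
Step 7: +1 fires, +1 burnt (F count now 1)
Step 8: +0 fires, +1 burnt (F count now 0)
Fire out after step 8
Initially T: 22, now '.': 26
Total burnt (originally-T cells now '.'): 18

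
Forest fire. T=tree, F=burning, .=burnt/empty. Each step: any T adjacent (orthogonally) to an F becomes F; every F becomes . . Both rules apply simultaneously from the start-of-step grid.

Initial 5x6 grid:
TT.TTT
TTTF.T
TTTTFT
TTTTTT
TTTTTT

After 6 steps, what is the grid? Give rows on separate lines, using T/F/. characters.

Step 1: 5 trees catch fire, 2 burn out
  TT.FTT
  TTF..T
  TTTF.F
  TTTTFT
  TTTTTT
Step 2: 7 trees catch fire, 5 burn out
  TT..FT
  TF...F
  TTF...
  TTTF.F
  TTTTFT
Step 3: 7 trees catch fire, 7 burn out
  TF...F
  F.....
  TF....
  TTF...
  TTTF.F
Step 4: 4 trees catch fire, 7 burn out
  F.....
  ......
  F.....
  TF....
  TTF...
Step 5: 2 trees catch fire, 4 burn out
  ......
  ......
  ......
  F.....
  TF....
Step 6: 1 trees catch fire, 2 burn out
  ......
  ......
  ......
  ......
  F.....

......
......
......
......
F.....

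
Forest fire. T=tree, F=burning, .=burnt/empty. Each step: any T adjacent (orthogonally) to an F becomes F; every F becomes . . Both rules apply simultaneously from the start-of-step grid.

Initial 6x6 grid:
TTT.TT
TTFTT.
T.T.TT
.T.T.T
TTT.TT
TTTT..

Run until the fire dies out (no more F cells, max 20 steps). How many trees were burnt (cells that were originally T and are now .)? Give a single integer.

Answer: 16

Derivation:
Step 1: +4 fires, +1 burnt (F count now 4)
Step 2: +3 fires, +4 burnt (F count now 3)
Step 3: +4 fires, +3 burnt (F count now 4)
Step 4: +2 fires, +4 burnt (F count now 2)
Step 5: +1 fires, +2 burnt (F count now 1)
Step 6: +1 fires, +1 burnt (F count now 1)
Step 7: +1 fires, +1 burnt (F count now 1)
Step 8: +0 fires, +1 burnt (F count now 0)
Fire out after step 8
Initially T: 25, now '.': 27
Total burnt (originally-T cells now '.'): 16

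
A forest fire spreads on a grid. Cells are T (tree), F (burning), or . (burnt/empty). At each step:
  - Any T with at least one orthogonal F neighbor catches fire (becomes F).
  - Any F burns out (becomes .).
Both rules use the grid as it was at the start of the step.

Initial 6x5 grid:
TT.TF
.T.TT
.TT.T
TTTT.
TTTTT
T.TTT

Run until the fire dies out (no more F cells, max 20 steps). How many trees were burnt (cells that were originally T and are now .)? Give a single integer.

Answer: 4

Derivation:
Step 1: +2 fires, +1 burnt (F count now 2)
Step 2: +2 fires, +2 burnt (F count now 2)
Step 3: +0 fires, +2 burnt (F count now 0)
Fire out after step 3
Initially T: 22, now '.': 12
Total burnt (originally-T cells now '.'): 4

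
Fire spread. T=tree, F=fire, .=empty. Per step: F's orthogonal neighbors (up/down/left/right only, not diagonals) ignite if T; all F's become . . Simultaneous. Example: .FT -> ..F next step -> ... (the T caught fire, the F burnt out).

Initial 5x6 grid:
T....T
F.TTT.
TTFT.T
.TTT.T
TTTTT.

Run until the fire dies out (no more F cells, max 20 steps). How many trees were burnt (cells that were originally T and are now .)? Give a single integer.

Step 1: +6 fires, +2 burnt (F count now 6)
Step 2: +4 fires, +6 burnt (F count now 4)
Step 3: +3 fires, +4 burnt (F count now 3)
Step 4: +2 fires, +3 burnt (F count now 2)
Step 5: +0 fires, +2 burnt (F count now 0)
Fire out after step 5
Initially T: 18, now '.': 27
Total burnt (originally-T cells now '.'): 15

Answer: 15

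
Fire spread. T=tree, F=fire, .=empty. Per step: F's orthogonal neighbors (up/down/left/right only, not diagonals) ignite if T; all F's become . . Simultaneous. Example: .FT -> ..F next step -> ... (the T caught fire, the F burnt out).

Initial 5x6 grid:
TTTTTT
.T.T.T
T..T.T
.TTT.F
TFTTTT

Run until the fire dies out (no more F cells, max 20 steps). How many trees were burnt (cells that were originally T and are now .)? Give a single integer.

Step 1: +5 fires, +2 burnt (F count now 5)
Step 2: +4 fires, +5 burnt (F count now 4)
Step 3: +2 fires, +4 burnt (F count now 2)
Step 4: +2 fires, +2 burnt (F count now 2)
Step 5: +2 fires, +2 burnt (F count now 2)
Step 6: +1 fires, +2 burnt (F count now 1)
Step 7: +1 fires, +1 burnt (F count now 1)
Step 8: +2 fires, +1 burnt (F count now 2)
Step 9: +0 fires, +2 burnt (F count now 0)
Fire out after step 9
Initially T: 20, now '.': 29
Total burnt (originally-T cells now '.'): 19

Answer: 19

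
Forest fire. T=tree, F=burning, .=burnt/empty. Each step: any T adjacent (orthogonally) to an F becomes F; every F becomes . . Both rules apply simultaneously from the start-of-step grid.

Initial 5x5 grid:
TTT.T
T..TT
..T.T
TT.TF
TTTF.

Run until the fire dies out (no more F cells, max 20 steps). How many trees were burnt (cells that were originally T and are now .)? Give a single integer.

Step 1: +3 fires, +2 burnt (F count now 3)
Step 2: +2 fires, +3 burnt (F count now 2)
Step 3: +4 fires, +2 burnt (F count now 4)
Step 4: +1 fires, +4 burnt (F count now 1)
Step 5: +0 fires, +1 burnt (F count now 0)
Fire out after step 5
Initially T: 15, now '.': 20
Total burnt (originally-T cells now '.'): 10

Answer: 10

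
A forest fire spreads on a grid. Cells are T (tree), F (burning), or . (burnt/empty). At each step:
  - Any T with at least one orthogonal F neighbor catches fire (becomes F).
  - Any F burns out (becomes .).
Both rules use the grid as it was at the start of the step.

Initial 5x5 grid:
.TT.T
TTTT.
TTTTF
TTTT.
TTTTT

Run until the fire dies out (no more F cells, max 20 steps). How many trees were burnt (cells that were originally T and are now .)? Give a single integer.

Step 1: +1 fires, +1 burnt (F count now 1)
Step 2: +3 fires, +1 burnt (F count now 3)
Step 3: +4 fires, +3 burnt (F count now 4)
Step 4: +6 fires, +4 burnt (F count now 6)
Step 5: +4 fires, +6 burnt (F count now 4)
Step 6: +1 fires, +4 burnt (F count now 1)
Step 7: +0 fires, +1 burnt (F count now 0)
Fire out after step 7
Initially T: 20, now '.': 24
Total burnt (originally-T cells now '.'): 19

Answer: 19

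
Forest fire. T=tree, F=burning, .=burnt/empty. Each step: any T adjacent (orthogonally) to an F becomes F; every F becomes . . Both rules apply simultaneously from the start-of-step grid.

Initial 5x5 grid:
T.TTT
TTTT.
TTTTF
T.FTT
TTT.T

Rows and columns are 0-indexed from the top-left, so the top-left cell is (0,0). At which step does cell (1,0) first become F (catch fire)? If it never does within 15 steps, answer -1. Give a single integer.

Step 1: cell (1,0)='T' (+5 fires, +2 burnt)
Step 2: cell (1,0)='T' (+5 fires, +5 burnt)
Step 3: cell (1,0)='T' (+5 fires, +5 burnt)
Step 4: cell (1,0)='F' (+3 fires, +5 burnt)
  -> target ignites at step 4
Step 5: cell (1,0)='.' (+1 fires, +3 burnt)
Step 6: cell (1,0)='.' (+0 fires, +1 burnt)
  fire out at step 6

4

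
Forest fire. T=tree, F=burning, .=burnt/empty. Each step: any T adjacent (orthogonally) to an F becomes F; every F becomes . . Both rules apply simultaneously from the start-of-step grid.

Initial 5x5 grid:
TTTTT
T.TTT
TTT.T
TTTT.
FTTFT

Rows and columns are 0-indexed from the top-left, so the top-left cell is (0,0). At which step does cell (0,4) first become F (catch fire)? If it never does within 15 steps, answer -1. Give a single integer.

Step 1: cell (0,4)='T' (+5 fires, +2 burnt)
Step 2: cell (0,4)='T' (+3 fires, +5 burnt)
Step 3: cell (0,4)='T' (+3 fires, +3 burnt)
Step 4: cell (0,4)='T' (+2 fires, +3 burnt)
Step 5: cell (0,4)='T' (+3 fires, +2 burnt)
Step 6: cell (0,4)='T' (+2 fires, +3 burnt)
Step 7: cell (0,4)='F' (+2 fires, +2 burnt)
  -> target ignites at step 7
Step 8: cell (0,4)='.' (+0 fires, +2 burnt)
  fire out at step 8

7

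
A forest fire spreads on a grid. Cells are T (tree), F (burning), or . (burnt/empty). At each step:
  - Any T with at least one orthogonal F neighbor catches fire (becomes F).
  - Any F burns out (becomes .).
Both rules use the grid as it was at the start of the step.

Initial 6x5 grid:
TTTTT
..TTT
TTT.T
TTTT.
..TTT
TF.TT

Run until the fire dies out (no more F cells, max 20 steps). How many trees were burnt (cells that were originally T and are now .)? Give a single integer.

Answer: 1

Derivation:
Step 1: +1 fires, +1 burnt (F count now 1)
Step 2: +0 fires, +1 burnt (F count now 0)
Fire out after step 2
Initially T: 22, now '.': 9
Total burnt (originally-T cells now '.'): 1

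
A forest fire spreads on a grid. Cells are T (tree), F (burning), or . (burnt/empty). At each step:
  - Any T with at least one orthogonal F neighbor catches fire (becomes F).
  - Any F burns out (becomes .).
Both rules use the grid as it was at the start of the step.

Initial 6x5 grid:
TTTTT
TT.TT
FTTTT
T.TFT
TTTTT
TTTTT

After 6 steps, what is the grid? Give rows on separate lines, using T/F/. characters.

Step 1: 7 trees catch fire, 2 burn out
  TTTTT
  FT.TT
  .FTFT
  F.F.F
  TTTFT
  TTTTT
Step 2: 9 trees catch fire, 7 burn out
  FTTTT
  .F.FT
  ..F.F
  .....
  FTF.F
  TTTFT
Step 3: 7 trees catch fire, 9 burn out
  .FTFT
  ....F
  .....
  .....
  .F...
  FTF.F
Step 4: 3 trees catch fire, 7 burn out
  ..F.F
  .....
  .....
  .....
  .....
  .F...
Step 5: 0 trees catch fire, 3 burn out
  .....
  .....
  .....
  .....
  .....
  .....
Step 6: 0 trees catch fire, 0 burn out
  .....
  .....
  .....
  .....
  .....
  .....

.....
.....
.....
.....
.....
.....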